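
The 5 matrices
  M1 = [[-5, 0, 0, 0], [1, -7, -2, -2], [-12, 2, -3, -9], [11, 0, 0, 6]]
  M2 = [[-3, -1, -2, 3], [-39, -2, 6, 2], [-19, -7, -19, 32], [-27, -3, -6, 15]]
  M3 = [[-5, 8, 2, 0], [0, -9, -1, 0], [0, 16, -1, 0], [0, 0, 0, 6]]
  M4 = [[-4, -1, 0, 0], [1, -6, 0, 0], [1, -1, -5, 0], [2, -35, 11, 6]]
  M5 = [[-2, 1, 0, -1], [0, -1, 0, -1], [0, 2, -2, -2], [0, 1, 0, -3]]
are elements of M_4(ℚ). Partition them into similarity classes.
2 classes: {M1, M2, M3, M4}, {M5}

Characteristic polynomials: χ_{M1} = (x - 6)(x + 5)^3, χ_{M2} = (x - 6)(x + 5)^3, χ_{M3} = (x - 6)(x + 5)^3, χ_{M4} = (x - 6)(x + 5)^3, χ_{M5} = (x + 2)^4.

{M1, M2, M3, M4}: invariant factors x + 5, (x - 6)(x + 5)^2.

{M5}: invariant factors x + 2, x + 2, (x + 2)^2.

Matrices are similar if and only if their invariant-factor lists agree; the partition into similarity classes is {M1, M2, M3, M4}, {M5}.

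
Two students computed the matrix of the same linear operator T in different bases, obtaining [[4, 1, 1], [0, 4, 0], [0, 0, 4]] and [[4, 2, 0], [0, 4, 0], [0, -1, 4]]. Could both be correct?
Yes.

Two matrices over a field are similar if and only if they have the same invariant factors.

Both A and B have characteristic polynomial (x - 4)^3 and minimal polynomial (x - 4)^2. Computing further, both have invariant factors x - 4, (x - 4)^2. Hence A and B are similar.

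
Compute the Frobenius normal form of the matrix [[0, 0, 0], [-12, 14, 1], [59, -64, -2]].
The invariant factors of A (the non-unit diagonal entries of the Smith normal form of xI - A over ℚ[x]) are x(x - 6)^2, each dividing the next. The characteristic polynomial is their product, x(x - 6)^2.

The rational canonical form is the block-diagonal matrix of companion matrices C(f_i):
R = [[0, 0, 0], [1, 0, -36], [0, 1, 12]].

R = [[0, 0, 0], [1, 0, -36], [0, 1, 12]]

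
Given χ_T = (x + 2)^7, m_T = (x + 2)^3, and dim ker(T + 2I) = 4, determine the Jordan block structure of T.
Jordan blocks: (-2, 3), (-2, 2), (-2, 1), (-2, 1)

λ = -2: algebraic multiplicity 7 (exponent in χ_T), largest block size 3 (exponent in m_T), 4 blocks (geometric multiplicity). These force block sizes [3, 2, 1, 1].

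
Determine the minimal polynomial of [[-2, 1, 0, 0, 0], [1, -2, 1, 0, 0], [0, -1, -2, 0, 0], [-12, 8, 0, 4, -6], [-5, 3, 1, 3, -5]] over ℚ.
The characteristic polynomial factors as (x - 1)(x + 2)^4. The minimal polynomial is ∏(x - λ)^{k_λ} where k_λ is the size of the largest Jordan block at λ.

For λ = -2: rank(A + 2I) = 3, and the largest Jordan block has size 3 (the smallest k with rank((A + 2I)^k) = rank((A + 2I)^(k+1))).
For λ = 1: rank(A - I) = 4, and the largest Jordan block has size 1 (the smallest k with rank((A - I)^k) = rank((A - I)^(k+1))).

So m_A(x) = (x - 1)(x + 2)^3.

m_A(x) = (x - 1)(x + 2)^3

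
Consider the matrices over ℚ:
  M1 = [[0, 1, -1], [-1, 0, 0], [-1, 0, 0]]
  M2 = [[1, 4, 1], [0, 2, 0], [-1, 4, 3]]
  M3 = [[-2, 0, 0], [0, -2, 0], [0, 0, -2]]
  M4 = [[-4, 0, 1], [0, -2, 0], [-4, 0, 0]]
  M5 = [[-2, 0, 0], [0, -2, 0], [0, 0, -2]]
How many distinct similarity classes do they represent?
4 classes: {M1}, {M2}, {M3, M5}, {M4}

Characteristic polynomials: χ_{M1} = x^3, χ_{M2} = (x - 2)^3, χ_{M3} = (x + 2)^3, χ_{M4} = (x + 2)^3, χ_{M5} = (x + 2)^3.

{M1}: invariant factors x^3.

{M2}: invariant factors x - 2, (x - 2)^2.

{M3, M5}: invariant factors x + 2, x + 2, x + 2.

{M4}: invariant factors x + 2, (x + 2)^2.

Matrices are similar if and only if their invariant-factor lists agree; the partition into similarity classes is {M1}, {M2}, {M3, M5}, {M4}.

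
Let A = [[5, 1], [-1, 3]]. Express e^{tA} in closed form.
e^{tA} = [[(t + 1)*e^{4*t}, t*e^{4*t}], [-t*e^{4*t}, (1 - t)*e^{4*t}]]

A has Jordan form J = [[4, 1], [0, 4]] with A = PJP^{-1}, so e^{tA} = P e^{tJ} P^{-1}.

For a Jordan block J_k(λ), e^{tJ_k(λ)} = e^{λt} · (I + tN + t^2 N^2/2! + ... + t^{k-1} N^{k-1}/(k-1)!) where N is the nilpotent superdiagonal part.

Assembling the blocks and conjugating back gives the entries of e^{tA} as shown above.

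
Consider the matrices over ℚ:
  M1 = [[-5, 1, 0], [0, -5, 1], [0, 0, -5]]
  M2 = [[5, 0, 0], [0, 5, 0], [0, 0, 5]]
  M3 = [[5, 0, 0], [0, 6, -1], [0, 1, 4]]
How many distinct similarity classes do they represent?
3 classes: {M1}, {M2}, {M3}

Characteristic polynomials: χ_{M1} = (x + 5)^3, χ_{M2} = (x - 5)^3, χ_{M3} = (x - 5)^3.

{M1}: invariant factors (x + 5)^3.

{M2}: invariant factors x - 5, x - 5, x - 5.

{M3}: invariant factors x - 5, (x - 5)^2.

Matrices are similar if and only if their invariant-factor lists agree; the partition into similarity classes is {M1}, {M2}, {M3}.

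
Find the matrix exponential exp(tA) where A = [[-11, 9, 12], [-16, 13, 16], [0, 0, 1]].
e^{tA} = [[(1 - 12*t)*e^{t}, 9*t*e^{t}, 12*t*e^{t}], [-16*t*e^{t}, (12*t + 1)*e^{t}, 16*t*e^{t}], [0, 0, e^{t}]]

A has Jordan form J = [[1, 1, 0], [0, 1, 0], [0, 0, 1]] with A = PJP^{-1}, so e^{tA} = P e^{tJ} P^{-1}.

For a Jordan block J_k(λ), e^{tJ_k(λ)} = e^{λt} · (I + tN + t^2 N^2/2! + ... + t^{k-1} N^{k-1}/(k-1)!) where N is the nilpotent superdiagonal part.

Assembling the blocks and conjugating back gives the entries of e^{tA} as shown above.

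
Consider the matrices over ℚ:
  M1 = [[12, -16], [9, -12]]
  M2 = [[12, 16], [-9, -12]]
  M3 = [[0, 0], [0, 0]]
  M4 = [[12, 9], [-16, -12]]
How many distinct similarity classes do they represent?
Characteristic polynomials: χ_{M1} = x^2, χ_{M2} = x^2, χ_{M3} = x^2, χ_{M4} = x^2.

{M1, M2, M4}: invariant factors x^2.

{M3}: invariant factors x, x.

Matrices are similar if and only if their invariant-factor lists agree; the partition into similarity classes is {M1, M2, M4}, {M3}.

2 classes: {M1, M2, M4}, {M3}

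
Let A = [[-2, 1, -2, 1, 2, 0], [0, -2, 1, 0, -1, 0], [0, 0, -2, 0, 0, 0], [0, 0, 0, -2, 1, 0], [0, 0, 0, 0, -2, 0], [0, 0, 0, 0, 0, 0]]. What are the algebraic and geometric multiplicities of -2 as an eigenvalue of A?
The characteristic polynomial is x(x + 2)^5, so the factor x + 2 appears with exponent 5: the algebraic multiplicity is 5.

rank(A + 2I) = 4, so the eigenspace has dimension 6 - 4 = 2: the geometric multiplicity is 2.

Since 2 < 5, A is not diagonalizable.

algebraic multiplicity 5, geometric multiplicity 2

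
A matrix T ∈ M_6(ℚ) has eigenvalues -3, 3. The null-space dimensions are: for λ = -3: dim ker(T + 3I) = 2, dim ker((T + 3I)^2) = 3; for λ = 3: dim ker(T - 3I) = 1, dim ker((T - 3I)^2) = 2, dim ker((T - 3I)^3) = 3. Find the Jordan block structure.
Jordan blocks: (-3, 2), (-3, 1), (3, 3)

λ = -3: successive nullity increments [2, 1] count blocks of size ≥ k; block sizes are [2, 1].
λ = 3: successive nullity increments [1, 1, 1] count blocks of size ≥ k; block sizes are [3].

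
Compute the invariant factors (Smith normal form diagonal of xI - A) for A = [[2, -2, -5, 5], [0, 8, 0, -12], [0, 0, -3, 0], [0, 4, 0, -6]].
The Jordan structure of A has elementary divisors (x + 3), x, (x - 2)^2. Arranging the block sizes at each eigenvalue in decreasing order and taking row products gives the invariant factors.

Invariant factors (smallest first, each dividing the next): x(x - 2)^2(x + 3).

Check: the last factor x(x - 2)^2(x + 3) is the minimal polynomial, and the product x(x - 2)^2(x + 3) is the characteristic polynomial.

x(x - 2)^2(x + 3)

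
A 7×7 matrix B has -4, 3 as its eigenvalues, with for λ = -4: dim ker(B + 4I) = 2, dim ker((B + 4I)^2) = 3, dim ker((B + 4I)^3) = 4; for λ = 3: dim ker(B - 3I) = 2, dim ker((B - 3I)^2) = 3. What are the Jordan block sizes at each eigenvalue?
Jordan blocks: (-4, 3), (-4, 1), (3, 2), (3, 1)

λ = -4: successive nullity increments [2, 1, 1] count blocks of size ≥ k; block sizes are [3, 1].
λ = 3: successive nullity increments [2, 1] count blocks of size ≥ k; block sizes are [2, 1].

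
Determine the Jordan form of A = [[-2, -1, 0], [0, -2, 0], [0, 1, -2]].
The characteristic polynomial is det(xI - A) = (x + 2)^3, so the eigenvalues are -2 (algebraic multiplicity 3).

For λ = -2: rank(A + 2I) = 1, rank((A + 2I)^2) = 0. The eigenspace has dimension 3 - 1 = 2, so there are 2 Jordan blocks; the rank sequence gives block sizes [2, 1].

Assembling the blocks gives the Jordan form J above.

J = [[-2, 1, 0], [0, -2, 0], [0, 0, -2]]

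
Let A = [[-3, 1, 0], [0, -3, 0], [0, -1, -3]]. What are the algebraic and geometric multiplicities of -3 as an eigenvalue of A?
algebraic multiplicity 3, geometric multiplicity 2

The characteristic polynomial is (x + 3)^3, so the factor x + 3 appears with exponent 3: the algebraic multiplicity is 3.

rank(A + 3I) = 1, so the eigenspace has dimension 3 - 1 = 2: the geometric multiplicity is 2.

Since 2 < 3, A is not diagonalizable.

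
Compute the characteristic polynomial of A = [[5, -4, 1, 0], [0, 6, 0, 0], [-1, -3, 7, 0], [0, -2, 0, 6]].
χ_A(x) = (x - 6)^4

xI - A = [[x - 5, 4, -1, 0], [0, x - 6, 0, 0], [1, 3, x - 7, 0], [0, 2, 0, x - 6]].

Expanding det(xI - A) along the first row:
det(xI - A) = + (x - 5)·det([[x - 6, 0, 0], [3, x - 7, 0], [2, 0, x - 6]]) - (4)·det([[0, 0, 0], [1, x - 7, 0], [0, 0, x - 6]]) + (-1)·det([[0, x - 6, 0], [1, 3, 0], [0, 2, x - 6]]) - (0)·det([[0, x - 6, 0], [1, 3, x - 7], [0, 2, 0]]).

Evaluating gives χ_A(x) = x^4 - 24x^3 + 216x^2 - 864x + 1296 = (x - 6)^4.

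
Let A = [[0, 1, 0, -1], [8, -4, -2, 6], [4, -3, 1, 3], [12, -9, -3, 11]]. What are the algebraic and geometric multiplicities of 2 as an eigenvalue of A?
The characteristic polynomial is (x - 2)^4, so the factor x - 2 appears with exponent 4: the algebraic multiplicity is 4.

rank(A - 2I) = 2, so the eigenspace has dimension 4 - 2 = 2: the geometric multiplicity is 2.

Since 2 < 4, A is not diagonalizable.

algebraic multiplicity 4, geometric multiplicity 2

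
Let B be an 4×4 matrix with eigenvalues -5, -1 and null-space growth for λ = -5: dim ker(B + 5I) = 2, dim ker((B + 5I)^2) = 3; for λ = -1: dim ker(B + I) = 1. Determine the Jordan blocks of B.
λ = -5: successive nullity increments [2, 1] count blocks of size ≥ k; block sizes are [2, 1].
λ = -1: successive nullity increments [1] count blocks of size ≥ k; block sizes are [1].

Jordan blocks: (-5, 2), (-5, 1), (-1, 1)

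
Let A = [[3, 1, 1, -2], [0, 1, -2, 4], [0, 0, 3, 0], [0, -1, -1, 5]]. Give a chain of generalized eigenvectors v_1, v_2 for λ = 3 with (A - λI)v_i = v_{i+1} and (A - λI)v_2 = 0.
v_1 = [[1, -1, 0, -1]]^T, v_2 = [[1, -2, 0, -1]]^T

We seek v_1 ∈ ker((A - 3I)^2) \ ker(A - 3I), then set v_{i+1} = (A - 3I) v_i.

One such chain is v_1 = [[1, -1, 0, -1]]^T, v_2 = [[1, -2, 0, -1]]^T. Check: (A - 3I) v_2 = [[0, 0, 0, 0]]^T = 0.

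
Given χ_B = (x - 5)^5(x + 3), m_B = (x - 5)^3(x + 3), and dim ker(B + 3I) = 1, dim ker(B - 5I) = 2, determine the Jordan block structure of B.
λ = -3: algebraic multiplicity 1 (exponent in χ_B), largest block size 1 (exponent in m_B), 1 block (geometric multiplicity). This forces block sizes [1].
λ = 5: algebraic multiplicity 5 (exponent in χ_B), largest block size 3 (exponent in m_B), 2 blocks (geometric multiplicity). These force block sizes [3, 2].

Jordan blocks: (-3, 1), (5, 3), (5, 2)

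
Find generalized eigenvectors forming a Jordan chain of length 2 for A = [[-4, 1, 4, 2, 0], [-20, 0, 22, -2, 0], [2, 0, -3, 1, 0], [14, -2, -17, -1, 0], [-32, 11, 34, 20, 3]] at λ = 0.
v_1 = [[0, -1, 0, 1, -3]]^T, v_2 = [[1, -2, 1, 1, 0]]^T

We seek v_1 ∈ ker(A^2) \ ker(A), then set v_{i+1} = A v_i.

One such chain is v_1 = [[0, -1, 0, 1, -3]]^T, v_2 = [[1, -2, 1, 1, 0]]^T. Check: A v_2 = [[0, 0, 0, 0, 0]]^T = 0.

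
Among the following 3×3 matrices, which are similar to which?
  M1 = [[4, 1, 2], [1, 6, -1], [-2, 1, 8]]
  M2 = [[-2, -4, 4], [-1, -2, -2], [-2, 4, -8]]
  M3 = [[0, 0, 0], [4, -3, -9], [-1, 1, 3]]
3 classes: {M1}, {M2}, {M3}

Characteristic polynomials: χ_{M1} = (x - 6)^3, χ_{M2} = (x + 4)^3, χ_{M3} = x^3.

{M1}: invariant factors (x - 6)^3.

{M2}: invariant factors x + 4, (x + 4)^2.

{M3}: invariant factors x^3.

Matrices are similar if and only if their invariant-factor lists agree; the partition into similarity classes is {M1}, {M2}, {M3}.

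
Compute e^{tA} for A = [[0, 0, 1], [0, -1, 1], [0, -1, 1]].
e^{tA} = [[1, -t^2/2, t*(t + 2)/2], [0, 1 - t, t], [0, -t, t + 1]]

A has Jordan form J = [[0, 1, 0], [0, 0, 1], [0, 0, 0]] with A = PJP^{-1}, so e^{tA} = P e^{tJ} P^{-1}.

For a Jordan block J_k(λ), e^{tJ_k(λ)} = e^{λt} · (I + tN + t^2 N^2/2! + ... + t^{k-1} N^{k-1}/(k-1)!) where N is the nilpotent superdiagonal part.

Assembling the blocks and conjugating back gives the entries of e^{tA} as shown above.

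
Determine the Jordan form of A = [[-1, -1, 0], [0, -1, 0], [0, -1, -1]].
J = [[-1, 1, 0], [0, -1, 0], [0, 0, -1]]

The characteristic polynomial is det(xI - A) = (x + 1)^3, so the eigenvalues are -1 (algebraic multiplicity 3).

For λ = -1: rank(A + I) = 1, rank((A + I)^2) = 0. The eigenspace has dimension 3 - 1 = 2, so there are 2 Jordan blocks; the rank sequence gives block sizes [2, 1].

Assembling the blocks gives the Jordan form J above.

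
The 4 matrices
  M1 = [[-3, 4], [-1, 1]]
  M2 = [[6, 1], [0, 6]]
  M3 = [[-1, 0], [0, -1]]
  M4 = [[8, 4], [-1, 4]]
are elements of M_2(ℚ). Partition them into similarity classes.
3 classes: {M1}, {M2, M4}, {M3}

Characteristic polynomials: χ_{M1} = (x + 1)^2, χ_{M2} = (x - 6)^2, χ_{M3} = (x + 1)^2, χ_{M4} = (x - 6)^2.

{M1}: invariant factors (x + 1)^2.

{M2, M4}: invariant factors (x - 6)^2.

{M3}: invariant factors x + 1, x + 1.

Matrices are similar if and only if their invariant-factor lists agree; the partition into similarity classes is {M1}, {M2, M4}, {M3}.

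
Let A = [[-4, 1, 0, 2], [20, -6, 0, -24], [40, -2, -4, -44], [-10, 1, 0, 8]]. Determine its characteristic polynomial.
xI - A = [[x + 4, -1, 0, -2], [-20, x + 6, 0, 24], [-40, 2, x + 4, 44], [10, -1, 0, x - 8]].

Expanding det(xI - A) along the first row:
det(xI - A) = + (x + 4)·det([[x + 6, 0, 24], [2, x + 4, 44], [-1, 0, x - 8]]) - (-1)·det([[-20, 0, 24], [-40, x + 4, 44], [10, 0, x - 8]]) + (0)·det([[-20, x + 6, 24], [-40, 2, 44], [10, -1, x - 8]]) - (-2)·det([[-20, x + 6, 0], [-40, 2, x + 4], [10, -1, 0]]).

Evaluating gives χ_A(x) = x^4 + 6x^3 - 24x^2 - 224x - 384 = (x - 6)(x + 4)^3.

χ_A(x) = (x - 6)(x + 4)^3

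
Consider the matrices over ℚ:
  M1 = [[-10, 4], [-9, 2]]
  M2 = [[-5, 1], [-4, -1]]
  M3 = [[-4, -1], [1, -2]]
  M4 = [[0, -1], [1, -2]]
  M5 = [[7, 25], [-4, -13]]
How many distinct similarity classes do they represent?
Characteristic polynomials: χ_{M1} = (x + 4)^2, χ_{M2} = (x + 3)^2, χ_{M3} = (x + 3)^2, χ_{M4} = (x + 1)^2, χ_{M5} = (x + 3)^2.

{M1}: invariant factors (x + 4)^2.

{M2, M3, M5}: invariant factors (x + 3)^2.

{M4}: invariant factors (x + 1)^2.

Matrices are similar if and only if their invariant-factor lists agree; the partition into similarity classes is {M1}, {M2, M3, M5}, {M4}.

3 classes: {M1}, {M2, M3, M5}, {M4}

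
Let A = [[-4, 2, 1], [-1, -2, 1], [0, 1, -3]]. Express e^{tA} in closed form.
A has Jordan form J = [[-3, 1, 0], [0, -3, 1], [0, 0, -3]] with A = PJP^{-1}, so e^{tA} = P e^{tJ} P^{-1}.

For a Jordan block J_k(λ), e^{tJ_k(λ)} = e^{λt} · (I + tN + t^2 N^2/2! + ... + t^{k-1} N^{k-1}/(k-1)!) where N is the nilpotent superdiagonal part.

Assembling the blocks and conjugating back gives the entries of e^{tA} as shown above.

e^{tA} = [[(-t^2/2 - t + 1)*e^{-3*t}, t*(t + 4)*e^{-3*t}/2, t*(t + 2)*e^{-3*t}/2], [-t*e^{-3*t}, (t + 1)*e^{-3*t}, t*e^{-3*t}], [-t^2*e^{-3*t}/2, t*(t + 2)*e^{-3*t}/2, (t^2 + 2)*e^{-3*t}/2]]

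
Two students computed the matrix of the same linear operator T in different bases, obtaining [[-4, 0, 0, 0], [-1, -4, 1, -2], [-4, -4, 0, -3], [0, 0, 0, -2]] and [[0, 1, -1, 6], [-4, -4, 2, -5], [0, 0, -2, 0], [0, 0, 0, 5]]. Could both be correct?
No.

trace(A) = -10 but trace(B) = -1. The trace is a similarity invariant, so A and B are not similar.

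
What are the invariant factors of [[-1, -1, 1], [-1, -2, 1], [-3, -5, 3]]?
The Jordan structure of A has elementary divisors x^3. Arranging the block sizes at each eigenvalue in decreasing order and taking row products gives the invariant factors.

Invariant factors (smallest first, each dividing the next): x^3.

Check: the last factor x^3 is the minimal polynomial, and the product x^3 is the characteristic polynomial.

x^3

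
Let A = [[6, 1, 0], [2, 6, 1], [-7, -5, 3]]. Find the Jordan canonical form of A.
J = [[5, 1, 0], [0, 5, 1], [0, 0, 5]]

The characteristic polynomial is det(xI - A) = (x - 5)^3, so the eigenvalues are 5 (algebraic multiplicity 3).

For λ = 5: rank(A - 5I) = 2, rank((A - 5I)^2) = 1, rank((A - 5I)^3) = 0. The eigenspace has dimension 3 - 2 = 1, so there is 1 Jordan block; the rank sequence gives block sizes [3].

Assembling the blocks gives the Jordan form J above.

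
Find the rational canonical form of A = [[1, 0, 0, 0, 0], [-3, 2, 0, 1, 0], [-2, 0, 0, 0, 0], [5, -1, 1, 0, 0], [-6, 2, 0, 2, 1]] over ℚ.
R = [[1, 0, 0, 0, 0], [0, 1, 0, 0, 0], [0, 0, 0, 0, 0], [0, 0, 1, 0, -1], [0, 0, 0, 1, 2]]

The invariant factors of A (the non-unit diagonal entries of the Smith normal form of xI - A over ℚ[x]) are x - 1, x - 1, x(x - 1)^2, each dividing the next. The characteristic polynomial is their product, x(x - 1)^4.

The rational canonical form is the block-diagonal matrix of companion matrices C(f_i):
R = [[1, 0, 0, 0, 0], [0, 1, 0, 0, 0], [0, 0, 0, 0, 0], [0, 0, 1, 0, -1], [0, 0, 0, 1, 2]].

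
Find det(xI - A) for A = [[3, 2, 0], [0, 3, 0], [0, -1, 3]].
xI - A = [[x - 3, -2, 0], [0, x - 3, 0], [0, 1, x - 3]].

Expanding det(xI - A) along the first row:
det(xI - A) = + (x - 3)·det([[x - 3, 0], [1, x - 3]]) - (-2)·det([[0, 0], [0, x - 3]]) + (0)·det([[0, x - 3], [0, 1]]).

Evaluating gives χ_A(x) = x^3 - 9x^2 + 27x - 27 = (x - 3)^3.

χ_A(x) = (x - 3)^3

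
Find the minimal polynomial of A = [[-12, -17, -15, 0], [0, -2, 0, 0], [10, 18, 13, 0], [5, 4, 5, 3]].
The characteristic polynomial factors as (x - 3)^2(x + 2)^2. The minimal polynomial is ∏(x - λ)^{k_λ} where k_λ is the size of the largest Jordan block at λ.

For λ = -2: rank(A + 2I) = 3, and the largest Jordan block has size 2 (the smallest k with rank((A + 2I)^k) = rank((A + 2I)^(k+1))).
For λ = 3: rank(A - 3I) = 2, and the largest Jordan block has size 1 (the smallest k with rank((A - 3I)^k) = rank((A - 3I)^(k+1))).

So m_A(x) = (x - 3)(x + 2)^2.

m_A(x) = (x - 3)(x + 2)^2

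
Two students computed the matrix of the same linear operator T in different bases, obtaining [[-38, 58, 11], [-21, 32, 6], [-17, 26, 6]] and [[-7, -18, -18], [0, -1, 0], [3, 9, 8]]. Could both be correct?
Both have characteristic polynomial (x - 2)(x + 1)^2, but the minimal polynomial of A is (x - 2)(x + 1)^2 while the minimal polynomial of B is (x - 2)(x + 1). The minimal polynomial is a similarity invariant, so A and B are not similar.

No.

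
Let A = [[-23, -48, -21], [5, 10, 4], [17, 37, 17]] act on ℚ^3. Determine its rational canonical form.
R = [[0, 0, -5], [1, 0, 2], [0, 1, 4]]

The invariant factors of A (the non-unit diagonal entries of the Smith normal form of xI - A over ℚ[x]) are (x - 1)(x^2 - 3x - 5), each dividing the next. The characteristic polynomial is their product, (x - 1)(x^2 - 3x - 5).

The rational canonical form is the block-diagonal matrix of companion matrices C(f_i):
R = [[0, 0, -5], [1, 0, 2], [0, 1, 4]].

Note the characteristic polynomial does not split into linear factors over ℚ, so A has no Jordan form over ℚ; the rational canonical form exists over any field.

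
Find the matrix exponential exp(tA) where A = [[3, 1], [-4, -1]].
A has Jordan form J = [[1, 1], [0, 1]] with A = PJP^{-1}, so e^{tA} = P e^{tJ} P^{-1}.

For a Jordan block J_k(λ), e^{tJ_k(λ)} = e^{λt} · (I + tN + t^2 N^2/2! + ... + t^{k-1} N^{k-1}/(k-1)!) where N is the nilpotent superdiagonal part.

Assembling the blocks and conjugating back gives the entries of e^{tA} as shown above.

e^{tA} = [[(2*t + 1)*e^{t}, t*e^{t}], [-4*t*e^{t}, (1 - 2*t)*e^{t}]]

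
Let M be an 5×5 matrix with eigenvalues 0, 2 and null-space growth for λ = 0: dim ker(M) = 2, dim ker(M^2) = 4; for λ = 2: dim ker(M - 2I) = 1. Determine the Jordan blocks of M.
Jordan blocks: (0, 2), (0, 2), (2, 1)

λ = 0: successive nullity increments [2, 2] count blocks of size ≥ k; block sizes are [2, 2].
λ = 2: successive nullity increments [1] count blocks of size ≥ k; block sizes are [1].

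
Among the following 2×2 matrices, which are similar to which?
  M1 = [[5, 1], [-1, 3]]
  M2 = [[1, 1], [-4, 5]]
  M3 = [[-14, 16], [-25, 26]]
Characteristic polynomials: χ_{M1} = (x - 4)^2, χ_{M2} = (x - 3)^2, χ_{M3} = (x - 6)^2.

{M1}: invariant factors (x - 4)^2.

{M2}: invariant factors (x - 3)^2.

{M3}: invariant factors (x - 6)^2.

Matrices are similar if and only if their invariant-factor lists agree; the partition into similarity classes is {M1}, {M2}, {M3}.

3 classes: {M1}, {M2}, {M3}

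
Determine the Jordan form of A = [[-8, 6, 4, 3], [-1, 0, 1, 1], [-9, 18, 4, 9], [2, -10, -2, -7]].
J = [[-5, 0, 0, 0], [0, -2, 1, 0], [0, 0, -2, 1], [0, 0, 0, -2]]

The characteristic polynomial is det(xI - A) = (x + 2)^3(x + 5), so the eigenvalues are -5 (algebraic multiplicity 1), -2 (algebraic multiplicity 3).

For λ = -5: algebraic multiplicity 1 gives one 1×1 block.

For λ = -2: rank(A + 2I) = 3, rank((A + 2I)^2) = 2, rank((A + 2I)^3) = 1. The eigenspace has dimension 4 - 3 = 1, so there is 1 Jordan block; the rank sequence gives block sizes [3].

Assembling the blocks gives the Jordan form J above.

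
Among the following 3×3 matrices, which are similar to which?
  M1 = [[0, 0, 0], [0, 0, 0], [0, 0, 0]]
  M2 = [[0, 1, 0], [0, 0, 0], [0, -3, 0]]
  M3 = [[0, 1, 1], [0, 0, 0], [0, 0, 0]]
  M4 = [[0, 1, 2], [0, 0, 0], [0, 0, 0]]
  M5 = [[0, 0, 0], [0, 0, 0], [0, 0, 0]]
Characteristic polynomials: χ_{M1} = x^3, χ_{M2} = x^3, χ_{M3} = x^3, χ_{M4} = x^3, χ_{M5} = x^3.

{M1, M5}: invariant factors x, x, x.

{M2, M3, M4}: invariant factors x, x^2.

Matrices are similar if and only if their invariant-factor lists agree; the partition into similarity classes is {M1, M5}, {M2, M3, M4}.

2 classes: {M1, M5}, {M2, M3, M4}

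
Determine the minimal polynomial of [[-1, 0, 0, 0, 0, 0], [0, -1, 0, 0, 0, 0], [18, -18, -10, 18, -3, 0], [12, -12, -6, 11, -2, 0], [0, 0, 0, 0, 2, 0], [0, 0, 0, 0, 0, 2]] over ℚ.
m_A(x) = (x - 2)^2(x + 1)

The characteristic polynomial factors as (x - 2)^3(x + 1)^3. The minimal polynomial is ∏(x - λ)^{k_λ} where k_λ is the size of the largest Jordan block at λ.

For λ = -1: rank(A + I) = 3, and the largest Jordan block has size 1 (the smallest k with rank((A + I)^k) = rank((A + I)^(k+1))).
For λ = 2: rank(A - 2I) = 4, and the largest Jordan block has size 2 (the smallest k with rank((A - 2I)^k) = rank((A - 2I)^(k+1))).

So m_A(x) = (x - 2)^2(x + 1).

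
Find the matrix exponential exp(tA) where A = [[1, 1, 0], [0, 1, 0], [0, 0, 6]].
e^{tA} = [[e^{t}, t*e^{t}, 0], [0, e^{t}, 0], [0, 0, e^{6*t}]]

A has Jordan form J = [[1, 1, 0], [0, 1, 0], [0, 0, 6]] with A = PJP^{-1}, so e^{tA} = P e^{tJ} P^{-1}.

For a Jordan block J_k(λ), e^{tJ_k(λ)} = e^{λt} · (I + tN + t^2 N^2/2! + ... + t^{k-1} N^{k-1}/(k-1)!) where N is the nilpotent superdiagonal part.

Assembling the blocks and conjugating back gives the entries of e^{tA} as shown above.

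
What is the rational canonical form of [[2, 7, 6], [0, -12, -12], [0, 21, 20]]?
The invariant factors of A (the non-unit diagonal entries of the Smith normal form of xI - A over ℚ[x]) are x - 2, (x - 6)(x - 2), each dividing the next. The characteristic polynomial is their product, (x - 6)(x - 2)^2.

The rational canonical form is the block-diagonal matrix of companion matrices C(f_i):
R = [[2, 0, 0], [0, 0, -12], [0, 1, 8]].

R = [[2, 0, 0], [0, 0, -12], [0, 1, 8]]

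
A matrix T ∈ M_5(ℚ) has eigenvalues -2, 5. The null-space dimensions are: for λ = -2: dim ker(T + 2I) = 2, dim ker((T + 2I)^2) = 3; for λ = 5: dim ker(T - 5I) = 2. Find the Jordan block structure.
λ = -2: successive nullity increments [2, 1] count blocks of size ≥ k; block sizes are [2, 1].
λ = 5: successive nullity increments [2] count blocks of size ≥ k; block sizes are [1, 1].

Jordan blocks: (-2, 2), (-2, 1), (5, 1), (5, 1)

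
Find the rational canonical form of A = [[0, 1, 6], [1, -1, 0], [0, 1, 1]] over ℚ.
R = [[0, 0, 5], [1, 0, 2], [0, 1, 0]]

The invariant factors of A (the non-unit diagonal entries of the Smith normal form of xI - A over ℚ[x]) are x^3 - 2x - 5, each dividing the next. The characteristic polynomial is their product, x^3 - 2x - 5.

The rational canonical form is the block-diagonal matrix of companion matrices C(f_i):
R = [[0, 0, 5], [1, 0, 2], [0, 1, 0]].

Note the characteristic polynomial does not split into linear factors over ℚ, so A has no Jordan form over ℚ; the rational canonical form exists over any field.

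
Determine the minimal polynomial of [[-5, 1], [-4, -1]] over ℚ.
m_A(x) = (x + 3)^2

The characteristic polynomial factors as (x + 3)^2. The minimal polynomial is ∏(x - λ)^{k_λ} where k_λ is the size of the largest Jordan block at λ.

For λ = -3: rank(A + 3I) = 1, and the largest Jordan block has size 2 (the smallest k with rank((A + 3I)^k) = rank((A + 3I)^(k+1))).

So m_A(x) = (x + 3)^2.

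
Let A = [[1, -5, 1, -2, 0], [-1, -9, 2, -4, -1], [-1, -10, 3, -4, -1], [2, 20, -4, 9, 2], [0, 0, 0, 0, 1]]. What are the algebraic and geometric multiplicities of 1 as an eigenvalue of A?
algebraic multiplicity 5, geometric multiplicity 3

The characteristic polynomial is (x - 1)^5, so the factor x - 1 appears with exponent 5: the algebraic multiplicity is 5.

rank(A - I) = 2, so the eigenspace has dimension 5 - 2 = 3: the geometric multiplicity is 3.

Since 3 < 5, A is not diagonalizable.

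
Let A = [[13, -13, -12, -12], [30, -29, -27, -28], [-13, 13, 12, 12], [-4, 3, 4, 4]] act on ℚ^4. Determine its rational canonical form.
The invariant factors of A (the non-unit diagonal entries of the Smith normal form of xI - A over ℚ[x]) are x(x - 2)^2(x + 4), each dividing the next. The characteristic polynomial is their product, x(x - 2)^2(x + 4).

The rational canonical form is the block-diagonal matrix of companion matrices C(f_i):
R = [[0, 0, 0, 0], [1, 0, 0, -16], [0, 1, 0, 12], [0, 0, 1, 0]].

R = [[0, 0, 0, 0], [1, 0, 0, -16], [0, 1, 0, 12], [0, 0, 1, 0]]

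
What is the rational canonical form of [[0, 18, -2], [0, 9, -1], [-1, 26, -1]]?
R = [[0, 0, 0], [1, 0, -15], [0, 1, 8]]

The invariant factors of A (the non-unit diagonal entries of the Smith normal form of xI - A over ℚ[x]) are x(x - 5)(x - 3), each dividing the next. The characteristic polynomial is their product, x(x - 5)(x - 3).

The rational canonical form is the block-diagonal matrix of companion matrices C(f_i):
R = [[0, 0, 0], [1, 0, -15], [0, 1, 8]].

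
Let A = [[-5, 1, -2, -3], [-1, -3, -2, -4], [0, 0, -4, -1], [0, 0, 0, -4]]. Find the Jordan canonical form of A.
J = [[-4, 1, 0, 0], [0, -4, 1, 0], [0, 0, -4, 0], [0, 0, 0, -4]]

The characteristic polynomial is det(xI - A) = (x + 4)^4, so the eigenvalues are -4 (algebraic multiplicity 4).

For λ = -4: rank(A + 4I) = 2, rank((A + 4I)^2) = 1, rank((A + 4I)^3) = 0. The eigenspace has dimension 4 - 2 = 2, so there are 2 Jordan blocks; the rank sequence gives block sizes [3, 1].

Assembling the blocks gives the Jordan form J above.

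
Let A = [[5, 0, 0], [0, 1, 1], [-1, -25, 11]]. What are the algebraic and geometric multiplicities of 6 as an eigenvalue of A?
algebraic multiplicity 2, geometric multiplicity 1

The characteristic polynomial is (x - 6)^2(x - 5), so the factor x - 6 appears with exponent 2: the algebraic multiplicity is 2.

rank(A - 6I) = 2, so the eigenspace has dimension 3 - 2 = 1: the geometric multiplicity is 1.

Since 1 < 2, A is not diagonalizable.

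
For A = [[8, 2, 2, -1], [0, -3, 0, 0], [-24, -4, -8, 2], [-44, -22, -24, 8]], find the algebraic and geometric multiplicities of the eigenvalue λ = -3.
algebraic multiplicity 1, geometric multiplicity 1

The characteristic polynomial is (x - 6)^2(x + 3)(x + 4), so the factor x + 3 appears with exponent 1: the algebraic multiplicity is 1.

rank(A + 3I) = 3, so the eigenspace has dimension 4 - 3 = 1: the geometric multiplicity is 1.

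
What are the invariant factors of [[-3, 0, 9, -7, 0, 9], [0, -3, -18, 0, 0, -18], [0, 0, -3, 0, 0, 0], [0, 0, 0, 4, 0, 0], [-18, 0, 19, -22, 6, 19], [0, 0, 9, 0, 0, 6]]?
The Jordan structure of A has elementary divisors (x + 3), (x + 3), (x + 3), (x - 4), (x - 6)^2. Arranging the block sizes at each eigenvalue in decreasing order and taking row products gives the invariant factors.

Invariant factors (smallest first, each dividing the next): x + 3, x + 3, (x - 6)^2(x - 4)(x + 3).

Check: the last factor (x - 6)^2(x - 4)(x + 3) is the minimal polynomial, and the product (x - 6)^2(x - 4)(x + 3)^3 is the characteristic polynomial.

x + 3, x + 3, (x - 6)^2(x - 4)(x + 3)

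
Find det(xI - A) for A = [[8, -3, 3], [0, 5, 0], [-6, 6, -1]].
χ_A(x) = (x - 5)^2(x - 2)

xI - A = [[x - 8, 3, -3], [0, x - 5, 0], [6, -6, x + 1]].

Expanding det(xI - A) along the first row:
det(xI - A) = + (x - 8)·det([[x - 5, 0], [-6, x + 1]]) - (3)·det([[0, 0], [6, x + 1]]) + (-3)·det([[0, x - 5], [6, -6]]).

Evaluating gives χ_A(x) = x^3 - 12x^2 + 45x - 50 = (x - 5)^2(x - 2).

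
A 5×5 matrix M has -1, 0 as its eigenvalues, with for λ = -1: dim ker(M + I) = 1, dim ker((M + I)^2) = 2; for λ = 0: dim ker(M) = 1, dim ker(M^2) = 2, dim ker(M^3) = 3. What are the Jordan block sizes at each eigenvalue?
λ = -1: successive nullity increments [1, 1] count blocks of size ≥ k; block sizes are [2].
λ = 0: successive nullity increments [1, 1, 1] count blocks of size ≥ k; block sizes are [3].

Jordan blocks: (-1, 2), (0, 3)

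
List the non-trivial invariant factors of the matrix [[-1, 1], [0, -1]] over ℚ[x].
(x + 1)^2

The Jordan structure of A has elementary divisors (x + 1)^2. Arranging the block sizes at each eigenvalue in decreasing order and taking row products gives the invariant factors.

Invariant factors (smallest first, each dividing the next): (x + 1)^2.

Check: the last factor (x + 1)^2 is the minimal polynomial, and the product (x + 1)^2 is the characteristic polynomial.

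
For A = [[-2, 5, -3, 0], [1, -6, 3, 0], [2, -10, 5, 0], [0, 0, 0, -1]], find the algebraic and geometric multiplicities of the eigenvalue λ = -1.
algebraic multiplicity 4, geometric multiplicity 3

The characteristic polynomial is (x + 1)^4, so the factor x + 1 appears with exponent 4: the algebraic multiplicity is 4.

rank(A + I) = 1, so the eigenspace has dimension 4 - 1 = 3: the geometric multiplicity is 3.

Since 3 < 4, A is not diagonalizable.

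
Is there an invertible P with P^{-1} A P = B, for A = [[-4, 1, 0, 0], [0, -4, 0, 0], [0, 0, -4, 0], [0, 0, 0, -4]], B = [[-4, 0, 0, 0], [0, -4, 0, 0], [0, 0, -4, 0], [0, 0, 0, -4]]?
No.

Both have characteristic polynomial (x + 4)^4, but the minimal polynomial of A is (x + 4)^2 while the minimal polynomial of B is x + 4. The minimal polynomial is a similarity invariant, so A and B are not similar.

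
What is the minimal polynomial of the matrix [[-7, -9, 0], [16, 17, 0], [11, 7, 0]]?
The characteristic polynomial factors as x(x - 5)^2. The minimal polynomial is ∏(x - λ)^{k_λ} where k_λ is the size of the largest Jordan block at λ.

For λ = 0: rank(A) = 2, and the largest Jordan block has size 1 (the smallest k with rank(A^k) = rank(A^(k+1))).
For λ = 5: rank(A - 5I) = 2, and the largest Jordan block has size 2 (the smallest k with rank((A - 5I)^k) = rank((A - 5I)^(k+1))).

So m_A(x) = x(x - 5)^2.

m_A(x) = x(x - 5)^2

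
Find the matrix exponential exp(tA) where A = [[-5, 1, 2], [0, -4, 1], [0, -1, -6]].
e^{tA} = [[e^{-5*t}, t*(2 - t)*e^{-5*t}/2, t*(4 - t)*e^{-5*t}/2], [0, (t + 1)*e^{-5*t}, t*e^{-5*t}], [0, -t*e^{-5*t}, (1 - t)*e^{-5*t}]]

A has Jordan form J = [[-5, 1, 0], [0, -5, 1], [0, 0, -5]] with A = PJP^{-1}, so e^{tA} = P e^{tJ} P^{-1}.

For a Jordan block J_k(λ), e^{tJ_k(λ)} = e^{λt} · (I + tN + t^2 N^2/2! + ... + t^{k-1} N^{k-1}/(k-1)!) where N is the nilpotent superdiagonal part.

Assembling the blocks and conjugating back gives the entries of e^{tA} as shown above.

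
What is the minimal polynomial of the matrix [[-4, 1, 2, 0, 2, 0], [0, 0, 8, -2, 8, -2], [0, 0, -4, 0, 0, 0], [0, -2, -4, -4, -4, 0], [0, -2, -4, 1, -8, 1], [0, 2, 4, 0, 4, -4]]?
m_A(x) = (x + 4)^2

The characteristic polynomial factors as (x + 4)^6. The minimal polynomial is ∏(x - λ)^{k_λ} where k_λ is the size of the largest Jordan block at λ.

For λ = -4: rank(A + 4I) = 2, and the largest Jordan block has size 2 (the smallest k with rank((A + 4I)^k) = rank((A + 4I)^(k+1))).

So m_A(x) = (x + 4)^2.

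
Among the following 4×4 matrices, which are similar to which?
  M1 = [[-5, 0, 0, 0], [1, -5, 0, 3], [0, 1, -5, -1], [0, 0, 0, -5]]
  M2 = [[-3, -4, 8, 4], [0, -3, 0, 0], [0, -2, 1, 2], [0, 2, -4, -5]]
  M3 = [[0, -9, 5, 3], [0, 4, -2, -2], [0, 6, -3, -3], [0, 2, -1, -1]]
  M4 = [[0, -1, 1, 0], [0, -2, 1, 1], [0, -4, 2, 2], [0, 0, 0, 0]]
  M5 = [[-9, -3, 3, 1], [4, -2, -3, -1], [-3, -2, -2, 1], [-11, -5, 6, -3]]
Characteristic polynomials: χ_{M1} = (x + 5)^4, χ_{M2} = (x + 1)(x + 3)^3, χ_{M3} = x^4, χ_{M4} = x^4, χ_{M5} = (x + 3)^2(x + 5)^2.

{M1}: invariant factors x + 5, (x + 5)^3.

{M2}: invariant factors x + 3, x + 3, (x + 1)(x + 3).

{M3}: invariant factors x^2, x^2.

{M4}: invariant factors x, x^3.

{M5}: invariant factors (x + 3)^2(x + 5)^2.

Matrices are similar if and only if their invariant-factor lists agree; the partition into similarity classes is {M1}, {M2}, {M3}, {M4}, {M5}.

5 classes: {M1}, {M2}, {M3}, {M4}, {M5}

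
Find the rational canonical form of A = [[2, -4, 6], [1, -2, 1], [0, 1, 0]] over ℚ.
The invariant factors of A (the non-unit diagonal entries of the Smith normal form of xI - A over ℚ[x]) are x^3 - x - 4, each dividing the next. The characteristic polynomial is their product, x^3 - x - 4.

The rational canonical form is the block-diagonal matrix of companion matrices C(f_i):
R = [[0, 0, 4], [1, 0, 1], [0, 1, 0]].

Note the characteristic polynomial does not split into linear factors over ℚ, so A has no Jordan form over ℚ; the rational canonical form exists over any field.

R = [[0, 0, 4], [1, 0, 1], [0, 1, 0]]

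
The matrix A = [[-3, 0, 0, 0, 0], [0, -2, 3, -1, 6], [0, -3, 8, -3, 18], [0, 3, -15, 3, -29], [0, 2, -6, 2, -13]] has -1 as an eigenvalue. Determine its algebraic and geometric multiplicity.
algebraic multiplicity 4, geometric multiplicity 2

The characteristic polynomial is (x + 1)^4(x + 3), so the factor x + 1 appears with exponent 4: the algebraic multiplicity is 4.

rank(A + I) = 3, so the eigenspace has dimension 5 - 3 = 2: the geometric multiplicity is 2.

Since 2 < 4, A is not diagonalizable.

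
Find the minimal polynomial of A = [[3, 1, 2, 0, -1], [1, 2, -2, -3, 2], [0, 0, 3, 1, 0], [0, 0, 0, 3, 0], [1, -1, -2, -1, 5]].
m_A(x) = (x - 4)(x - 3)^2

The characteristic polynomial factors as (x - 4)(x - 3)^4. The minimal polynomial is ∏(x - λ)^{k_λ} where k_λ is the size of the largest Jordan block at λ.

For λ = 3: rank(A - 3I) = 3, and the largest Jordan block has size 2 (the smallest k with rank((A - 3I)^k) = rank((A - 3I)^(k+1))).
For λ = 4: rank(A - 4I) = 4, and the largest Jordan block has size 1 (the smallest k with rank((A - 4I)^k) = rank((A - 4I)^(k+1))).

So m_A(x) = (x - 4)(x - 3)^2.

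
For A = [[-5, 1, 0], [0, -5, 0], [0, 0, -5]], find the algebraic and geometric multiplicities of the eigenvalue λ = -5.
algebraic multiplicity 3, geometric multiplicity 2

The characteristic polynomial is (x + 5)^3, so the factor x + 5 appears with exponent 3: the algebraic multiplicity is 3.

rank(A + 5I) = 1, so the eigenspace has dimension 3 - 1 = 2: the geometric multiplicity is 2.

Since 2 < 3, A is not diagonalizable.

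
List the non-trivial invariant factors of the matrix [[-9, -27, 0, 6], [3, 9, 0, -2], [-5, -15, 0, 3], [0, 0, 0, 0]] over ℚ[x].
The Jordan structure of A has elementary divisors x^2, x^2. Arranging the block sizes at each eigenvalue in decreasing order and taking row products gives the invariant factors.

Invariant factors (smallest first, each dividing the next): x^2, x^2.

Check: the last factor x^2 is the minimal polynomial, and the product x^4 is the characteristic polynomial.

x^2, x^2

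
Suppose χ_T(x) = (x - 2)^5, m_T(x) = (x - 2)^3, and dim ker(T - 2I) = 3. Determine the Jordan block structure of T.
λ = 2: algebraic multiplicity 5 (exponent in χ_T), largest block size 3 (exponent in m_T), 3 blocks (geometric multiplicity). These force block sizes [3, 1, 1].

Jordan blocks: (2, 3), (2, 1), (2, 1)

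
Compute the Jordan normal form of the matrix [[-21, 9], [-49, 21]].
J = [[0, 1], [0, 0]]

The characteristic polynomial is det(xI - A) = x^2, so the eigenvalues are 0 (algebraic multiplicity 2).

For λ = 0: rank(A) = 1, rank(A^2) = 0. The eigenspace has dimension 2 - 1 = 1, so there is 1 Jordan block; the rank sequence gives block sizes [2].

Assembling the blocks gives the Jordan form J above.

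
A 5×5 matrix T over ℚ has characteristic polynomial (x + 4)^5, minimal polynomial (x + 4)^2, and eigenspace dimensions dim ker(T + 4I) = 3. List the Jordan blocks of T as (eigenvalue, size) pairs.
λ = -4: algebraic multiplicity 5 (exponent in χ_T), largest block size 2 (exponent in m_T), 3 blocks (geometric multiplicity). These force block sizes [2, 2, 1].

Jordan blocks: (-4, 2), (-4, 2), (-4, 1)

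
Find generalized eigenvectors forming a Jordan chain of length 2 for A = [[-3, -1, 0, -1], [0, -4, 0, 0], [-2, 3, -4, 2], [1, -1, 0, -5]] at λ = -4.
We seek v_1 ∈ ker((A + 4I)^2) \ ker(A + 4I), then set v_{i+1} = (A + 4I) v_i.

One such chain is v_1 = [[1, 1, 0, 0]]^T, v_2 = [[0, 0, 1, 0]]^T. Check: (A + 4I) v_2 = [[0, 0, 0, 0]]^T = 0.

v_1 = [[1, 1, 0, 0]]^T, v_2 = [[0, 0, 1, 0]]^T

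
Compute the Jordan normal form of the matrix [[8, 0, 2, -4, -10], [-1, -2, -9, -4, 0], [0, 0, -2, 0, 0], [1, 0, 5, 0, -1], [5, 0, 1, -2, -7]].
The characteristic polynomial is det(xI - A) = (x - 2)(x - 1)(x + 2)^3, so the eigenvalues are -2 (algebraic multiplicity 3), 1 (algebraic multiplicity 1), 2 (algebraic multiplicity 1).

For λ = -2: rank(A + 2I) = 3, rank((A + 2I)^2) = 2. The eigenspace has dimension 5 - 3 = 2, so there are 2 Jordan blocks; the rank sequence gives block sizes [2, 1].

For λ = 1: algebraic multiplicity 1 gives one 1×1 block.

For λ = 2: algebraic multiplicity 1 gives one 1×1 block.

Assembling the blocks gives the Jordan form J above.

J = [[-2, 1, 0, 0, 0], [0, -2, 0, 0, 0], [0, 0, -2, 0, 0], [0, 0, 0, 1, 0], [0, 0, 0, 0, 2]]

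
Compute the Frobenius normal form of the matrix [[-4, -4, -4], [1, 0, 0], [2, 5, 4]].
The invariant factors of A (the non-unit diagonal entries of the Smith normal form of xI - A over ℚ[x]) are x^3 - 4x + 4, each dividing the next. The characteristic polynomial is their product, x^3 - 4x + 4.

The rational canonical form is the block-diagonal matrix of companion matrices C(f_i):
R = [[0, 0, -4], [1, 0, 4], [0, 1, 0]].

Note the characteristic polynomial does not split into linear factors over ℚ, so A has no Jordan form over ℚ; the rational canonical form exists over any field.

R = [[0, 0, -4], [1, 0, 4], [0, 1, 0]]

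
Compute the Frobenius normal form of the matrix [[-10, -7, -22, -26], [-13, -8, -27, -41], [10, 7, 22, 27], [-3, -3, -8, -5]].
R = [[0, 0, 0, 1], [1, 0, 0, 4], [0, 1, 0, 3], [0, 0, 1, -1]]

The invariant factors of A (the non-unit diagonal entries of the Smith normal form of xI - A over ℚ[x]) are (x + 1)(x^3 - 3x - 1), each dividing the next. The characteristic polynomial is their product, (x + 1)(x^3 - 3x - 1).

The rational canonical form is the block-diagonal matrix of companion matrices C(f_i):
R = [[0, 0, 0, 1], [1, 0, 0, 4], [0, 1, 0, 3], [0, 0, 1, -1]].

Note the characteristic polynomial does not split into linear factors over ℚ, so A has no Jordan form over ℚ; the rational canonical form exists over any field.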